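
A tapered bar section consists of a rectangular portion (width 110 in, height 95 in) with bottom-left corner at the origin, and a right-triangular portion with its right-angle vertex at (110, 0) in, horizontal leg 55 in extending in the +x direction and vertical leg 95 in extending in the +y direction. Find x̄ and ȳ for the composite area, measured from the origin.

rectangular portion: A = 110 × 95 = 10450.00, centroid at (55.00, 47.50).
triangular portion: A = ½·55·95 = 2612.50, centroid at (128.33, 31.67).
ΣA = 13062.50 in², ΣAx̄ = 910020.83 in³, ΣAȳ = 579104.17 in³.
x̄ = 910020.83/13062.50 = 69.67 in; ȳ = 579104.17/13062.50 = 44.33 in.

x̄ = 69.67 in, ȳ = 44.33 in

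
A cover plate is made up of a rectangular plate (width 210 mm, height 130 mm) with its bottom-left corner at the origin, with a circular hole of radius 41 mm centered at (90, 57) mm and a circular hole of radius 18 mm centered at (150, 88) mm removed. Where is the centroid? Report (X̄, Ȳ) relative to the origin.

X̄ = 106.59 mm, Ȳ = 65.90 mm

plate: A = 210 × 130 = 27300.00, centroid at (105.00, 65.00).
hole 1: A = −π·41² = -5281.02, centroid at (90.00, 57.00).
hole 2: A = −π·18² = -1017.88, centroid at (150.00, 88.00).
ΣA = 21001.11 mm²
ΣAX̄ = (27300.00)(105.00) + (-5281.02)(90.00) + (-1017.88)(150.00) = 2238527.04 mm³
ΣAȲ = (27300.00)(65.00) + (-5281.02)(57.00) + (-1017.88)(88.00) = 1383908.93 mm³
X̄ = 2238527.04 / 21001.11 = 106.59 mm
Ȳ = 1383908.93 / 21001.11 = 65.90 mm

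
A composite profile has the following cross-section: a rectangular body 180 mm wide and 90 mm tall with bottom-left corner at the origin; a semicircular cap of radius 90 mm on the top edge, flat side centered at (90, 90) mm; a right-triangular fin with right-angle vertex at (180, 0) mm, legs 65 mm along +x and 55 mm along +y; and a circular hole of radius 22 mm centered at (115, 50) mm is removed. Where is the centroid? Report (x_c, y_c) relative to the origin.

rectangular body: A = 180 × 90 = 16200.00, centroid at (90.00, 45.00).
semicircular top: A = ½π·90² = 12723.45, centroid at (90.00, 128.20).
triangular fin: A = ½·65·55 = 1787.50, centroid at (201.67, 18.33).
hole: A = −π·22² = -1520.53, centroid at (115.00, 50.00).
ΣA = 29190.42 mm²
ΣAx_c = (16200.00)(90.00) + (12723.45)(90.00) + (1787.50)(201.67) + (-1520.53)(115.00) = 2788728.64 mm³
ΣAy_c = (16200.00)(45.00) + (12723.45)(128.20) + (1787.50)(18.33) + (-1520.53)(50.00) = 2316854.81 mm³
x_c = 2788728.64 / 29190.42 = 95.54 mm
y_c = 2316854.81 / 29190.42 = 79.37 mm

x_c = 95.54 mm, y_c = 79.37 mm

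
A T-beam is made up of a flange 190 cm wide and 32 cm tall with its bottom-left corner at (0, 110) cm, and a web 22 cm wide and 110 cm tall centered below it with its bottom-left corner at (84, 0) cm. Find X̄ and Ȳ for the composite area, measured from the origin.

web: A = 22 × 110 = 2420.00, centroid at (95.00, 55.00).
flange: A = 190 × 32 = 6080.00, centroid at (95.00, 126.00).
ΣA = 8500.00 cm², ΣAX̄ = 807500.00 cm³, ΣAȲ = 899180.00 cm³.
X̄ = 807500.00/8500.00 = 95.00 cm; Ȳ = 899180.00/8500.00 = 105.79 cm.

X̄ = 95.00 cm, Ȳ = 105.79 cm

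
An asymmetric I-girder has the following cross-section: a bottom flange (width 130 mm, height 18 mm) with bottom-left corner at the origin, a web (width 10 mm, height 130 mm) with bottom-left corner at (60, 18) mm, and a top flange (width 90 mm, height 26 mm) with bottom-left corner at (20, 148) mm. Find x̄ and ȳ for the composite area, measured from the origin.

x̄ = 65.00 mm, ȳ = 84.57 mm

Part | A | x̄ᵢ | ȳᵢ | A·x̄ᵢ | A·ȳᵢ
bottom flange | 2340.00 | 65.00 | 9.00 | 152100.00 | 21060.00
web | 1300.00 | 65.00 | 83.00 | 84500.00 | 107900.00
top flange | 2340.00 | 65.00 | 161.00 | 152100.00 | 376740.00
Σ | 5980.00 |  |  | 388700.00 | 505700.00
x̄ = 388700.00 / 5980.00 = 65.00 mm
ȳ = 505700.00 / 5980.00 = 84.57 mm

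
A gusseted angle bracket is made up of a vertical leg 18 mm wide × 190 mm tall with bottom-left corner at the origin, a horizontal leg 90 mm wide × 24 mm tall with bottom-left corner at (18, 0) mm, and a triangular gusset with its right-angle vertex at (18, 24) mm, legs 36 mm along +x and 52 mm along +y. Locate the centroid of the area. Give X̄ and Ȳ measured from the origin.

vertical leg: A = 18 × 190 = 3420.00, centroid at (9.00, 95.00).
horizontal leg: A = 90 × 24 = 2160.00, centroid at (63.00, 12.00).
gusset: A = ½·36·52 = 936.00, centroid at (30.00, 41.33).
ΣA = 6516.00 mm², ΣAX̄ = 194940.00 mm³, ΣAȲ = 389508.00 mm³.
X̄ = 194940.00/6516.00 = 29.92 mm; Ȳ = 389508.00/6516.00 = 59.78 mm.

X̄ = 29.92 mm, Ȳ = 59.78 mm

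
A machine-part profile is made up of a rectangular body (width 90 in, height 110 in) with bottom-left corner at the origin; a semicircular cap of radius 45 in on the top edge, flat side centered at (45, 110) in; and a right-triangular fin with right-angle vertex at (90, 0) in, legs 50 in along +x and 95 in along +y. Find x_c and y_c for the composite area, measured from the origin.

x_c = 54.48 in, y_c = 66.66 in

Part | A | x̄ᵢ | ȳᵢ | A·x̄ᵢ | A·ȳᵢ
rectangular body | 9900.00 | 45.00 | 55.00 | 445500.00 | 544500.00
semicircular top | 3180.86 | 45.00 | 129.10 | 143138.82 | 410644.88
triangular fin | 2375.00 | 106.67 | 31.67 | 253333.33 | 75208.33
Σ | 15455.86 |  |  | 841972.15 | 1030353.22
x_c = 841972.15 / 15455.86 = 54.48 in
y_c = 1030353.22 / 15455.86 = 66.66 in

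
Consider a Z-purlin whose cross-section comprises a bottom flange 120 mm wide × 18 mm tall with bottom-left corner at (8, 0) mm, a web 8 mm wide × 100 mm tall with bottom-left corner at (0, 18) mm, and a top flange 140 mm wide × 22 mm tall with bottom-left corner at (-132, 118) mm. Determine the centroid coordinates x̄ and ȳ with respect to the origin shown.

bottom flange: A = 120 × 18 = 2160.00, centroid at (68.00, 9.00).
web: A = 8 × 100 = 800.00, centroid at (4.00, 68.00).
top flange: A = 140 × 22 = 3080.00, centroid at (-62.00, 129.00).
ΣA = 6040.00 mm²
ΣAx̄ = (2160.00)(68.00) + (800.00)(4.00) + (3080.00)(-62.00) = -40880.00 mm³
ΣAȳ = (2160.00)(9.00) + (800.00)(68.00) + (3080.00)(129.00) = 471160.00 mm³
x̄ = -40880.00 / 6040.00 = -6.77 mm
ȳ = 471160.00 / 6040.00 = 78.01 mm

x̄ = -6.77 mm, ȳ = 78.01 mm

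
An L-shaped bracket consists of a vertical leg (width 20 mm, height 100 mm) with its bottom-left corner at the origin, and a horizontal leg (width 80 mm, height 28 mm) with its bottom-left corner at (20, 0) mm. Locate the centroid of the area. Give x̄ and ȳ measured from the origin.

x̄ = 36.42 mm, ȳ = 30.98 mm

vertical leg: A = 20 × 100 = 2000.00, centroid at (10.00, 50.00).
horizontal leg: A = 80 × 28 = 2240.00, centroid at (60.00, 14.00).
ΣA = 4240.00 mm², ΣAx̄ = 154400.00 mm³, ΣAȳ = 131360.00 mm³.
x̄ = 154400.00/4240.00 = 36.42 mm; ȳ = 131360.00/4240.00 = 30.98 mm.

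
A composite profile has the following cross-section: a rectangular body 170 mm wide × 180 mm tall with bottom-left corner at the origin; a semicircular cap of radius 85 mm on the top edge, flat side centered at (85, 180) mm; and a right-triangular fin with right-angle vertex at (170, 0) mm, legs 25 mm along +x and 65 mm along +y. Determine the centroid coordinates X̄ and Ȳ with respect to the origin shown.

rectangular body: A = 170 × 180 = 30600.00, centroid at (85.00, 90.00).
semicircular top: A = ½π·85² = 11349.00, centroid at (85.00, 216.08).
triangular fin: A = ½·25·65 = 812.50, centroid at (178.33, 21.67).
ΣA = 42761.50 mm²
ΣAX̄ = (30600.00)(85.00) + (11349.00)(85.00) + (812.50)(178.33) = 3710561.13 mm³
ΣAȲ = (30600.00)(90.00) + (11349.00)(216.08) + (812.50)(21.67) = 5223841.46 mm³
X̄ = 3710561.13 / 42761.50 = 86.77 mm
Ȳ = 5223841.46 / 42761.50 = 122.16 mm

X̄ = 86.77 mm, Ȳ = 122.16 mm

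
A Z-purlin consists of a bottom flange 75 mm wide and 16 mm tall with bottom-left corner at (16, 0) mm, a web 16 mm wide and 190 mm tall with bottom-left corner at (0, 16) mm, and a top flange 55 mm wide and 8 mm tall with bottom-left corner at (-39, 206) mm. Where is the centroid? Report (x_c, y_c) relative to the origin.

bottom flange: A = 75 × 16 = 1200.00, centroid at (53.50, 8.00).
web: A = 16 × 190 = 3040.00, centroid at (8.00, 111.00).
top flange: A = 55 × 8 = 440.00, centroid at (-11.50, 210.00).
ΣA = 4680.00 mm², ΣAx_c = 83460.00 mm³, ΣAy_c = 439440.00 mm³.
x_c = 83460.00/4680.00 = 17.83 mm; y_c = 439440.00/4680.00 = 93.90 mm.

x_c = 17.83 mm, y_c = 93.90 mm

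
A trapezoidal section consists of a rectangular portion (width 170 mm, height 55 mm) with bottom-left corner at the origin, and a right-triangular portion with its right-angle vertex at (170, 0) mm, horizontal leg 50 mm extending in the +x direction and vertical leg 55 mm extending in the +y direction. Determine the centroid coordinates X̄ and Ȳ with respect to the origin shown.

X̄ = 98.03 mm, Ȳ = 26.32 mm

rectangular portion: A = 170 × 55 = 9350.00, centroid at (85.00, 27.50).
triangular portion: A = ½·50·55 = 1375.00, centroid at (186.67, 18.33).
ΣA = 10725.00 mm², ΣAX̄ = 1051416.67 mm³, ΣAȲ = 282333.33 mm³.
X̄ = 1051416.67/10725.00 = 98.03 mm; Ȳ = 282333.33/10725.00 = 26.32 mm.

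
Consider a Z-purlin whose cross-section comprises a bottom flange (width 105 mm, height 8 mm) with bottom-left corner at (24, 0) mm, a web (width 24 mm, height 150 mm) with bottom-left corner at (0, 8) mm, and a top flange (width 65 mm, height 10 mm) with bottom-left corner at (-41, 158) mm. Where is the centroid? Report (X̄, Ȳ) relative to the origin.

X̄ = 20.03 mm, Ȳ = 80.18 mm

bottom flange: A = 105 × 8 = 840.00, centroid at (76.50, 4.00).
web: A = 24 × 150 = 3600.00, centroid at (12.00, 83.00).
top flange: A = 65 × 10 = 650.00, centroid at (-8.50, 163.00).
ΣA = 5090.00 mm²
ΣAX̄ = (840.00)(76.50) + (3600.00)(12.00) + (650.00)(-8.50) = 101935.00 mm³
ΣAȲ = (840.00)(4.00) + (3600.00)(83.00) + (650.00)(163.00) = 408110.00 mm³
X̄ = 101935.00 / 5090.00 = 20.03 mm
Ȳ = 408110.00 / 5090.00 = 80.18 mm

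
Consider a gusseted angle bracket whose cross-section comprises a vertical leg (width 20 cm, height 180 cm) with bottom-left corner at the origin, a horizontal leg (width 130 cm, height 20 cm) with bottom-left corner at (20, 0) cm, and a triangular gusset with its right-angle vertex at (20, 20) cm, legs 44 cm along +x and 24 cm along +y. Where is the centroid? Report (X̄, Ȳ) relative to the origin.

X̄ = 40.92 cm, Ȳ = 54.22 cm

vertical leg: A = 20 × 180 = 3600.00, centroid at (10.00, 90.00).
horizontal leg: A = 130 × 20 = 2600.00, centroid at (85.00, 10.00).
gusset: A = ½·44·24 = 528.00, centroid at (34.67, 28.00).
ΣA = 6728.00 cm², ΣAX̄ = 275304.00 cm³, ΣAȲ = 364784.00 cm³.
X̄ = 275304.00/6728.00 = 40.92 cm; Ȳ = 364784.00/6728.00 = 54.22 cm.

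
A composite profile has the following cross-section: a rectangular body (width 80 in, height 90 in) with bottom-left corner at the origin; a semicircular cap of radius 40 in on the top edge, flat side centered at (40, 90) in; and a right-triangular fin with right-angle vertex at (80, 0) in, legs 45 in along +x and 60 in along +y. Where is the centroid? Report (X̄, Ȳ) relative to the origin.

X̄ = 46.71 in, Ȳ = 56.03 in

Part | A | x̄ᵢ | ȳᵢ | A·x̄ᵢ | A·ȳᵢ
rectangular body | 7200.00 | 40.00 | 45.00 | 288000.00 | 324000.00
semicircular top | 2513.27 | 40.00 | 106.98 | 100530.96 | 268861.34
triangular fin | 1350.00 | 95.00 | 20.00 | 128250.00 | 27000.00
Σ | 11063.27 |  |  | 516780.96 | 619861.34
X̄ = 516780.96 / 11063.27 = 46.71 in
Ȳ = 619861.34 / 11063.27 = 56.03 in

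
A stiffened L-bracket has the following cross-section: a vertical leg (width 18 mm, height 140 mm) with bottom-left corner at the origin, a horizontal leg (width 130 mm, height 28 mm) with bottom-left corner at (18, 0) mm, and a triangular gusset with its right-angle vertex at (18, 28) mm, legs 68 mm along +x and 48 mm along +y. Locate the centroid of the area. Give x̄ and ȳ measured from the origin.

Part | A | x̄ᵢ | ȳᵢ | A·x̄ᵢ | A·ȳᵢ
vertical leg | 2520.00 | 9.00 | 70.00 | 22680.00 | 176400.00
horizontal leg | 3640.00 | 83.00 | 14.00 | 302120.00 | 50960.00
gusset | 1632.00 | 40.67 | 44.00 | 66368.00 | 71808.00
Σ | 7792.00 |  |  | 391168.00 | 299168.00
x̄ = 391168.00 / 7792.00 = 50.20 mm
ȳ = 299168.00 / 7792.00 = 38.39 mm

x̄ = 50.20 mm, ȳ = 38.39 mm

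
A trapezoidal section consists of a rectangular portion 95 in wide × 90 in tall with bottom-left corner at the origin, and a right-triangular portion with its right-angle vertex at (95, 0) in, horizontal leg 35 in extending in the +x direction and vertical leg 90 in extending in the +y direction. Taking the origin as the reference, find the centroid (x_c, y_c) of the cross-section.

rectangular portion: A = 95 × 90 = 8550.00, centroid at (47.50, 45.00).
triangular portion: A = ½·35·90 = 1575.00, centroid at (106.67, 30.00).
ΣA = 10125.00 in², ΣAx_c = 574125.00 in³, ΣAy_c = 432000.00 in³.
x_c = 574125.00/10125.00 = 56.70 in; y_c = 432000.00/10125.00 = 42.67 in.

x_c = 56.70 in, y_c = 42.67 in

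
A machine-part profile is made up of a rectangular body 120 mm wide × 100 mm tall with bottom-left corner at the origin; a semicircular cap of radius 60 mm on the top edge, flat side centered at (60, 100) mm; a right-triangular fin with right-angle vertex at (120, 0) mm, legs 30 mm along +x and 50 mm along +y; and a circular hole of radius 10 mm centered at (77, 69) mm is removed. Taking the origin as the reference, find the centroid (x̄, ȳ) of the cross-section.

x̄ = 62.61 mm, ȳ = 71.88 mm

Part | A | x̄ᵢ | ȳᵢ | A·x̄ᵢ | A·ȳᵢ
rectangular body | 12000.00 | 60.00 | 50.00 | 720000.00 | 600000.00
semicircular top | 5654.87 | 60.00 | 125.46 | 339292.01 | 709486.68
triangular fin | 750.00 | 130.00 | 16.67 | 97500.00 | 12500.00
hole | -314.16 | 77.00 | 69.00 | -24190.26 | -21676.99
Σ | 18090.71 |  |  | 1132601.74 | 1300309.69
x̄ = 1132601.74 / 18090.71 = 62.61 mm
ȳ = 1300309.69 / 18090.71 = 71.88 mm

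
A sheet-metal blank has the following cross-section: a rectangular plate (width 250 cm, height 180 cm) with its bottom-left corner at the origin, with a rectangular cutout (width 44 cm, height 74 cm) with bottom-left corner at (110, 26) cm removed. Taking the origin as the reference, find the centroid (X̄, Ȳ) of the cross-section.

Part | A | x̄ᵢ | ȳᵢ | A·x̄ᵢ | A·ȳᵢ
plate | 45000.00 | 125.00 | 90.00 | 5625000.00 | 4050000.00
hole | -3256.00 | 132.00 | 63.00 | -429792.00 | -205128.00
Σ | 41744.00 |  |  | 5195208.00 | 3844872.00
X̄ = 5195208.00 / 41744.00 = 124.45 cm
Ȳ = 3844872.00 / 41744.00 = 92.11 cm

X̄ = 124.45 cm, Ȳ = 92.11 cm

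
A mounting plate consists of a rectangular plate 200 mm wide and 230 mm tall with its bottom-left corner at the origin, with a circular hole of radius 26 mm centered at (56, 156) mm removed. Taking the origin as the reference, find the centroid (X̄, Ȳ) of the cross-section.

X̄ = 102.13 mm, Ȳ = 113.02 mm

Part | A | x̄ᵢ | ȳᵢ | A·x̄ᵢ | A·ȳᵢ
plate | 46000.00 | 100.00 | 115.00 | 4600000.00 | 5290000.00
hole | -2123.72 | 56.00 | 156.00 | -118928.13 | -331299.79
Σ | 43876.28 |  |  | 4481071.87 | 4958700.21
X̄ = 4481071.87 / 43876.28 = 102.13 mm
Ȳ = 4958700.21 / 43876.28 = 113.02 mm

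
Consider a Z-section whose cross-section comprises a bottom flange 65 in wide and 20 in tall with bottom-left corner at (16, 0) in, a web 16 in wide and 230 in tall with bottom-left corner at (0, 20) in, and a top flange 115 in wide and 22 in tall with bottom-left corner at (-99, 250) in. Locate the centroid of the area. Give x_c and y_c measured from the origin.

x_c = -1.67 in, y_c = 155.81 in

bottom flange: A = 65 × 20 = 1300.00, centroid at (48.50, 10.00).
web: A = 16 × 230 = 3680.00, centroid at (8.00, 135.00).
top flange: A = 115 × 22 = 2530.00, centroid at (-41.50, 261.00).
ΣA = 7510.00 in², ΣAx_c = -12505.00 in³, ΣAy_c = 1170130.00 in³.
x_c = -12505.00/7510.00 = -1.67 in; y_c = 1170130.00/7510.00 = 155.81 in.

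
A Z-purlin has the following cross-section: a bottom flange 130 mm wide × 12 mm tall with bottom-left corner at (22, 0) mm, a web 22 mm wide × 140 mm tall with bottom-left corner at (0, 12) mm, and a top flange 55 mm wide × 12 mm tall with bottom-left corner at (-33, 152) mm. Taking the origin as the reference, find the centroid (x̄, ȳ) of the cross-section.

x̄ = 31.32 mm, ȳ = 69.09 mm

Part | A | x̄ᵢ | ȳᵢ | A·x̄ᵢ | A·ȳᵢ
bottom flange | 1560.00 | 87.00 | 6.00 | 135720.00 | 9360.00
web | 3080.00 | 11.00 | 82.00 | 33880.00 | 252560.00
top flange | 660.00 | -5.50 | 158.00 | -3630.00 | 104280.00
Σ | 5300.00 |  |  | 165970.00 | 366200.00
x̄ = 165970.00 / 5300.00 = 31.32 mm
ȳ = 366200.00 / 5300.00 = 69.09 mm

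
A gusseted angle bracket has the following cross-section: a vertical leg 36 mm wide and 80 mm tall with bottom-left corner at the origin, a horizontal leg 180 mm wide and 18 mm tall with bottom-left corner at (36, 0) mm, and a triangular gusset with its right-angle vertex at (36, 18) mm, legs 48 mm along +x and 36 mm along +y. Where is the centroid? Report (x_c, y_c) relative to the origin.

Part | A | x̄ᵢ | ȳᵢ | A·x̄ᵢ | A·ȳᵢ
vertical leg | 2880.00 | 18.00 | 40.00 | 51840.00 | 115200.00
horizontal leg | 3240.00 | 126.00 | 9.00 | 408240.00 | 29160.00
gusset | 864.00 | 52.00 | 30.00 | 44928.00 | 25920.00
Σ | 6984.00 |  |  | 505008.00 | 170280.00
x_c = 505008.00 / 6984.00 = 72.31 mm
y_c = 170280.00 / 6984.00 = 24.38 mm

x_c = 72.31 mm, y_c = 24.38 mm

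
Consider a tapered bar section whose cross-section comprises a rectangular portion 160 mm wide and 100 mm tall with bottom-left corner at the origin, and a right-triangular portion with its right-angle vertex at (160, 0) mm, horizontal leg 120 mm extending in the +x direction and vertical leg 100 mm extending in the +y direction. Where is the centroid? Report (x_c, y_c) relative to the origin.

rectangular portion: A = 160 × 100 = 16000.00, centroid at (80.00, 50.00).
triangular portion: A = ½·120·100 = 6000.00, centroid at (200.00, 33.33).
ΣA = 22000.00 mm², ΣAx_c = 2480000.00 mm³, ΣAy_c = 1000000.00 mm³.
x_c = 2480000.00/22000.00 = 112.73 mm; y_c = 1000000.00/22000.00 = 45.45 mm.

x_c = 112.73 mm, y_c = 45.45 mm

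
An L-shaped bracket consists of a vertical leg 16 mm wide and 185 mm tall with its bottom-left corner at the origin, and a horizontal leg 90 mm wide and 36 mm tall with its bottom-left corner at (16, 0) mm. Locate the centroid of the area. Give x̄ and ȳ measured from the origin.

Part | A | x̄ᵢ | ȳᵢ | A·x̄ᵢ | A·ȳᵢ
vertical leg | 2960.00 | 8.00 | 92.50 | 23680.00 | 273800.00
horizontal leg | 3240.00 | 61.00 | 18.00 | 197640.00 | 58320.00
Σ | 6200.00 |  |  | 221320.00 | 332120.00
x̄ = 221320.00 / 6200.00 = 35.70 mm
ȳ = 332120.00 / 6200.00 = 53.57 mm

x̄ = 35.70 mm, ȳ = 53.57 mm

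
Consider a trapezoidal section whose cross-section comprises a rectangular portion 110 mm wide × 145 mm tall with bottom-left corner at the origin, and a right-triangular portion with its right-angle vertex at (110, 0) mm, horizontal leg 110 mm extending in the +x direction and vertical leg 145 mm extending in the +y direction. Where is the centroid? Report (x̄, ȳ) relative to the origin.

x̄ = 85.56 mm, ȳ = 64.44 mm

Part | A | x̄ᵢ | ȳᵢ | A·x̄ᵢ | A·ȳᵢ
rectangular portion | 15950.00 | 55.00 | 72.50 | 877250.00 | 1156375.00
triangular portion | 7975.00 | 146.67 | 48.33 | 1169666.67 | 385458.33
Σ | 23925.00 |  |  | 2046916.67 | 1541833.33
x̄ = 2046916.67 / 23925.00 = 85.56 mm
ȳ = 1541833.33 / 23925.00 = 64.44 mm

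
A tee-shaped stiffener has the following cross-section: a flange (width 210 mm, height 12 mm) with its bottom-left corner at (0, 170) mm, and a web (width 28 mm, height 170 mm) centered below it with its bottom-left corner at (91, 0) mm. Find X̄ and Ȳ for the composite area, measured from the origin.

web: A = 28 × 170 = 4760.00, centroid at (105.00, 85.00).
flange: A = 210 × 12 = 2520.00, centroid at (105.00, 176.00).
ΣA = 7280.00 mm², ΣAX̄ = 764400.00 mm³, ΣAȲ = 848120.00 mm³.
X̄ = 764400.00/7280.00 = 105.00 mm; Ȳ = 848120.00/7280.00 = 116.50 mm.

X̄ = 105.00 mm, Ȳ = 116.50 mm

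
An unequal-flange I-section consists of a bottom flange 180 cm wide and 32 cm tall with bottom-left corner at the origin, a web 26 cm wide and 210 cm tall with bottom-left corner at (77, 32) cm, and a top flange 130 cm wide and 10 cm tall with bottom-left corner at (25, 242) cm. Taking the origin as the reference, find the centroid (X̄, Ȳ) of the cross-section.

X̄ = 90.00 cm, Ȳ = 92.75 cm

bottom flange: A = 180 × 32 = 5760.00, centroid at (90.00, 16.00).
web: A = 26 × 210 = 5460.00, centroid at (90.00, 137.00).
top flange: A = 130 × 10 = 1300.00, centroid at (90.00, 247.00).
ΣA = 12520.00 cm²
ΣAX̄ = (5760.00)(90.00) + (5460.00)(90.00) + (1300.00)(90.00) = 1126800.00 cm³
ΣAȲ = (5760.00)(16.00) + (5460.00)(137.00) + (1300.00)(247.00) = 1161280.00 cm³
X̄ = 1126800.00 / 12520.00 = 90.00 cm
Ȳ = 1161280.00 / 12520.00 = 92.75 cm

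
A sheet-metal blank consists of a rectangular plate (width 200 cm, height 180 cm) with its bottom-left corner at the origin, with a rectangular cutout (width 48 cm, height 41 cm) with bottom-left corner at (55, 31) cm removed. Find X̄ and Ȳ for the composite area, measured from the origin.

X̄ = 101.21 cm, Ȳ = 92.23 cm

Part | A | x̄ᵢ | ȳᵢ | A·x̄ᵢ | A·ȳᵢ
plate | 36000.00 | 100.00 | 90.00 | 3600000.00 | 3240000.00
hole | -1968.00 | 79.00 | 51.50 | -155472.00 | -101352.00
Σ | 34032.00 |  |  | 3444528.00 | 3138648.00
X̄ = 3444528.00 / 34032.00 = 101.21 cm
Ȳ = 3138648.00 / 34032.00 = 92.23 cm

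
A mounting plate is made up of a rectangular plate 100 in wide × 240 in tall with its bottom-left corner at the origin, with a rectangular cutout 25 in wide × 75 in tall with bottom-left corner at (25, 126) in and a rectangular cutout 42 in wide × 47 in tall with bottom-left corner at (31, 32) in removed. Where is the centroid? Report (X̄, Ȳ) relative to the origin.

X̄ = 50.97 in, Ȳ = 122.27 in

Part | A | x̄ᵢ | ȳᵢ | A·x̄ᵢ | A·ȳᵢ
plate | 24000.00 | 50.00 | 120.00 | 1200000.00 | 2880000.00
hole 1 | -1875.00 | 37.50 | 163.50 | -70312.50 | -306562.50
hole 2 | -1974.00 | 52.00 | 55.50 | -102648.00 | -109557.00
Σ | 20151.00 |  |  | 1027039.50 | 2463880.50
X̄ = 1027039.50 / 20151.00 = 50.97 in
Ȳ = 2463880.50 / 20151.00 = 122.27 in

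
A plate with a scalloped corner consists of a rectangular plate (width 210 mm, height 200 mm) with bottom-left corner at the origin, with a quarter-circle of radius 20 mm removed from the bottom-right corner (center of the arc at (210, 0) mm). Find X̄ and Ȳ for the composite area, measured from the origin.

X̄ = 104.27 mm, Ȳ = 100.69 mm

Part | A | x̄ᵢ | ȳᵢ | A·x̄ᵢ | A·ȳᵢ
plate | 42000.00 | 105.00 | 100.00 | 4410000.00 | 4200000.00
removed quarter-circle | -314.16 | 201.51 | 8.49 | -63306.78 | -2666.67
Σ | 41685.84 |  |  | 4346693.22 | 4197333.33
X̄ = 4346693.22 / 41685.84 = 104.27 mm
Ȳ = 4197333.33 / 41685.84 = 100.69 mm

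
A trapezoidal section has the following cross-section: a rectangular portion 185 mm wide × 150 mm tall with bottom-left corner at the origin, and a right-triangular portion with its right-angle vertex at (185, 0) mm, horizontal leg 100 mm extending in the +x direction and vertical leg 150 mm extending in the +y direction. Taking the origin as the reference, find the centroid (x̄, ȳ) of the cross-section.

Part | A | x̄ᵢ | ȳᵢ | A·x̄ᵢ | A·ȳᵢ
rectangular portion | 27750.00 | 92.50 | 75.00 | 2566875.00 | 2081250.00
triangular portion | 7500.00 | 218.33 | 50.00 | 1637500.00 | 375000.00
Σ | 35250.00 |  |  | 4204375.00 | 2456250.00
x̄ = 4204375.00 / 35250.00 = 119.27 mm
ȳ = 2456250.00 / 35250.00 = 69.68 mm

x̄ = 119.27 mm, ȳ = 69.68 mm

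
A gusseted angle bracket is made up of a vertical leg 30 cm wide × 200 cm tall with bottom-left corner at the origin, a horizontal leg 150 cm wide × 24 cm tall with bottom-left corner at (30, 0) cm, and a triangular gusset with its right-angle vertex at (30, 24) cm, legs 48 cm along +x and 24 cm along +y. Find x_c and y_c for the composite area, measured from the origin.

x_c = 48.59 cm, y_c = 65.02 cm

Part | A | x̄ᵢ | ȳᵢ | A·x̄ᵢ | A·ȳᵢ
vertical leg | 6000.00 | 15.00 | 100.00 | 90000.00 | 600000.00
horizontal leg | 3600.00 | 105.00 | 12.00 | 378000.00 | 43200.00
gusset | 576.00 | 46.00 | 32.00 | 26496.00 | 18432.00
Σ | 10176.00 |  |  | 494496.00 | 661632.00
x_c = 494496.00 / 10176.00 = 48.59 cm
y_c = 661632.00 / 10176.00 = 65.02 cm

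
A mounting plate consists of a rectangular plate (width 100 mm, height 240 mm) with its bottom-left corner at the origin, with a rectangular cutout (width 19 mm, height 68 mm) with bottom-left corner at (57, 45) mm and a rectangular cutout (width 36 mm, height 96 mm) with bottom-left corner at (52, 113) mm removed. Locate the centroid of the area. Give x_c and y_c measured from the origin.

Part | A | x̄ᵢ | ȳᵢ | A·x̄ᵢ | A·ȳᵢ
plate | 24000.00 | 50.00 | 120.00 | 1200000.00 | 2880000.00
hole 1 | -1292.00 | 66.50 | 79.00 | -85918.00 | -102068.00
hole 2 | -3456.00 | 70.00 | 161.00 | -241920.00 | -556416.00
Σ | 19252.00 |  |  | 872162.00 | 2221516.00
x_c = 872162.00 / 19252.00 = 45.30 mm
y_c = 2221516.00 / 19252.00 = 115.39 mm

x_c = 45.30 mm, y_c = 115.39 mm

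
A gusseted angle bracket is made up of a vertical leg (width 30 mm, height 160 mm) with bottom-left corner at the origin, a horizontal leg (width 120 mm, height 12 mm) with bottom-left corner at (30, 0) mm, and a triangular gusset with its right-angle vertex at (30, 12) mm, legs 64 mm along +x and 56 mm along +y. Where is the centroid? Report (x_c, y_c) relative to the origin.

Part | A | x̄ᵢ | ȳᵢ | A·x̄ᵢ | A·ȳᵢ
vertical leg | 4800.00 | 15.00 | 80.00 | 72000.00 | 384000.00
horizontal leg | 1440.00 | 90.00 | 6.00 | 129600.00 | 8640.00
gusset | 1792.00 | 51.33 | 30.67 | 91989.33 | 54954.67
Σ | 8032.00 |  |  | 293589.33 | 447594.67
x_c = 293589.33 / 8032.00 = 36.55 mm
y_c = 447594.67 / 8032.00 = 55.73 mm

x_c = 36.55 mm, y_c = 55.73 mm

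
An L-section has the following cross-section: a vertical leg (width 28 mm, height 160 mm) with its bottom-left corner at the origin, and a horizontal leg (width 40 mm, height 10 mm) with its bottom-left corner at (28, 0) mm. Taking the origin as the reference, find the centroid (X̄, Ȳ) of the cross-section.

X̄ = 16.79 mm, Ȳ = 73.85 mm

Part | A | x̄ᵢ | ȳᵢ | A·x̄ᵢ | A·ȳᵢ
vertical leg | 4480.00 | 14.00 | 80.00 | 62720.00 | 358400.00
horizontal leg | 400.00 | 48.00 | 5.00 | 19200.00 | 2000.00
Σ | 4880.00 |  |  | 81920.00 | 360400.00
X̄ = 81920.00 / 4880.00 = 16.79 mm
Ȳ = 360400.00 / 4880.00 = 73.85 mm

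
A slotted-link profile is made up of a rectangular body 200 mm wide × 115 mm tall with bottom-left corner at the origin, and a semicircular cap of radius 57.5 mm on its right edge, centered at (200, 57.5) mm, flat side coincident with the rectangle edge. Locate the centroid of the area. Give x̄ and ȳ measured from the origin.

rectangular body: A = 200 × 115 = 23000.00, centroid at (100.00, 57.50).
semicircular end: A = ½π·57.5² = 5193.45, centroid at (224.40, 57.50).
ΣA = 28193.45 mm²
ΣAx̄ = (23000.00)(100.00) + (5193.45)(224.40) = 3465428.65 mm³
ΣAȳ = (23000.00)(57.50) + (5193.45)(57.50) = 1621123.11 mm³
x̄ = 3465428.65 / 28193.45 = 122.92 mm
ȳ = 1621123.11 / 28193.45 = 57.50 mm

x̄ = 122.92 mm, ȳ = 57.50 mm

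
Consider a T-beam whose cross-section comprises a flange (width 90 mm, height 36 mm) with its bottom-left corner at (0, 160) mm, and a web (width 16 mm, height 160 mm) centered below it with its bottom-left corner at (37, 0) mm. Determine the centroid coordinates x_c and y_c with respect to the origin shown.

web: A = 16 × 160 = 2560.00, centroid at (45.00, 80.00).
flange: A = 90 × 36 = 3240.00, centroid at (45.00, 178.00).
ΣA = 5800.00 mm²
ΣAx_c = (2560.00)(45.00) + (3240.00)(45.00) = 261000.00 mm³
ΣAy_c = (2560.00)(80.00) + (3240.00)(178.00) = 781520.00 mm³
x_c = 261000.00 / 5800.00 = 45.00 mm
y_c = 781520.00 / 5800.00 = 134.74 mm

x_c = 45.00 mm, y_c = 134.74 mm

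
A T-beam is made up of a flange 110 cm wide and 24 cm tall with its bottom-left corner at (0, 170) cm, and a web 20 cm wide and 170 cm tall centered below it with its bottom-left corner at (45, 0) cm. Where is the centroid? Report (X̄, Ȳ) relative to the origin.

web: A = 20 × 170 = 3400.00, centroid at (55.00, 85.00).
flange: A = 110 × 24 = 2640.00, centroid at (55.00, 182.00).
ΣA = 6040.00 cm²
ΣAX̄ = (3400.00)(55.00) + (2640.00)(55.00) = 332200.00 cm³
ΣAȲ = (3400.00)(85.00) + (2640.00)(182.00) = 769480.00 cm³
X̄ = 332200.00 / 6040.00 = 55.00 cm
Ȳ = 769480.00 / 6040.00 = 127.40 cm

X̄ = 55.00 cm, Ȳ = 127.40 cm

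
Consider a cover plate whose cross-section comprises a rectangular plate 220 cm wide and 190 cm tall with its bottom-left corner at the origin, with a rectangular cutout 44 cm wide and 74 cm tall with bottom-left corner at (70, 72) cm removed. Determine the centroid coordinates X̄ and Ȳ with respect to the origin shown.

X̄ = 111.52 cm, Ȳ = 93.82 cm

Part | A | x̄ᵢ | ȳᵢ | A·x̄ᵢ | A·ȳᵢ
plate | 41800.00 | 110.00 | 95.00 | 4598000.00 | 3971000.00
hole | -3256.00 | 92.00 | 109.00 | -299552.00 | -354904.00
Σ | 38544.00 |  |  | 4298448.00 | 3616096.00
X̄ = 4298448.00 / 38544.00 = 111.52 cm
Ȳ = 3616096.00 / 38544.00 = 93.82 cm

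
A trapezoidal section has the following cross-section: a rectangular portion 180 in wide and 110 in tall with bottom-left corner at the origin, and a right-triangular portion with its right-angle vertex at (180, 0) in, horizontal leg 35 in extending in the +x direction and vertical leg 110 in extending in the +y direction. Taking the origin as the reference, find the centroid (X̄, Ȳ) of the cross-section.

X̄ = 99.01 in, Ȳ = 53.38 in

Part | A | x̄ᵢ | ȳᵢ | A·x̄ᵢ | A·ȳᵢ
rectangular portion | 19800.00 | 90.00 | 55.00 | 1782000.00 | 1089000.00
triangular portion | 1925.00 | 191.67 | 36.67 | 368958.33 | 70583.33
Σ | 21725.00 |  |  | 2150958.33 | 1159583.33
X̄ = 2150958.33 / 21725.00 = 99.01 in
Ȳ = 1159583.33 / 21725.00 = 53.38 in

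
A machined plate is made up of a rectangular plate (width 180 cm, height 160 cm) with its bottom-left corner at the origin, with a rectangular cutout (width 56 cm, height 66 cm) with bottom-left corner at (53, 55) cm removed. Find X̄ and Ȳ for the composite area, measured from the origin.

X̄ = 91.33 cm, Ȳ = 78.82 cm

Part | A | x̄ᵢ | ȳᵢ | A·x̄ᵢ | A·ȳᵢ
plate | 28800.00 | 90.00 | 80.00 | 2592000.00 | 2304000.00
hole | -3696.00 | 81.00 | 88.00 | -299376.00 | -325248.00
Σ | 25104.00 |  |  | 2292624.00 | 1978752.00
X̄ = 2292624.00 / 25104.00 = 91.33 cm
Ȳ = 1978752.00 / 25104.00 = 78.82 cm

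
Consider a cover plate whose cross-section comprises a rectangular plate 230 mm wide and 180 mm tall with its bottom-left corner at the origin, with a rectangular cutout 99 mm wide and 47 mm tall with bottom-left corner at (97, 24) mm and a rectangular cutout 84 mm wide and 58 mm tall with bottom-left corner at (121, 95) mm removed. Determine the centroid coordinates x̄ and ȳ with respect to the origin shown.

plate: A = 230 × 180 = 41400.00, centroid at (115.00, 90.00).
hole 1: A = −(99 × 47) = -4653.00, centroid at (146.50, 47.50).
hole 2: A = −(84 × 58) = -4872.00, centroid at (163.00, 124.00).
ΣA = 31875.00 mm², ΣAx̄ = 3285199.50 mm³, ΣAȳ = 2900854.50 mm³.
x̄ = 3285199.50/31875.00 = 103.07 mm; ȳ = 2900854.50/31875.00 = 91.01 mm.

x̄ = 103.07 mm, ȳ = 91.01 mm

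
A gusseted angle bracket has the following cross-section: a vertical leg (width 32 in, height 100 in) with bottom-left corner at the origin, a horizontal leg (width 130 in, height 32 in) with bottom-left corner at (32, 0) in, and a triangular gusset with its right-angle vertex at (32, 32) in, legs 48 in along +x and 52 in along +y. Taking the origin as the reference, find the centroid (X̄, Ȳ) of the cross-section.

X̄ = 59.78 in, Ȳ = 33.47 in

vertical leg: A = 32 × 100 = 3200.00, centroid at (16.00, 50.00).
horizontal leg: A = 130 × 32 = 4160.00, centroid at (97.00, 16.00).
gusset: A = ½·48·52 = 1248.00, centroid at (48.00, 49.33).
ΣA = 8608.00 in²
ΣAX̄ = (3200.00)(16.00) + (4160.00)(97.00) + (1248.00)(48.00) = 514624.00 in³
ΣAȲ = (3200.00)(50.00) + (4160.00)(16.00) + (1248.00)(49.33) = 288128.00 in³
X̄ = 514624.00 / 8608.00 = 59.78 in
Ȳ = 288128.00 / 8608.00 = 33.47 in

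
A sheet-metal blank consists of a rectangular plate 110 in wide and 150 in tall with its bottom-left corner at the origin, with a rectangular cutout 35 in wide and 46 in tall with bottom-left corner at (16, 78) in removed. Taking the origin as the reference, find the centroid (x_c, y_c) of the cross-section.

x_c = 57.32 in, y_c = 72.19 in

plate: A = 110 × 150 = 16500.00, centroid at (55.00, 75.00).
hole: A = −(35 × 46) = -1610.00, centroid at (33.50, 101.00).
ΣA = 14890.00 in²
ΣAx_c = (16500.00)(55.00) + (-1610.00)(33.50) = 853565.00 in³
ΣAy_c = (16500.00)(75.00) + (-1610.00)(101.00) = 1074890.00 in³
x_c = 853565.00 / 14890.00 = 57.32 in
y_c = 1074890.00 / 14890.00 = 72.19 in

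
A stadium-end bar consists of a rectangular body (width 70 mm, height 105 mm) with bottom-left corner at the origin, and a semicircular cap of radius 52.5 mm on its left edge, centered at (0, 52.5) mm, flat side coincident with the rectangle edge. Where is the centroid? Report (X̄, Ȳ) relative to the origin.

X̄ = 13.77 mm, Ȳ = 52.50 mm

Part | A | x̄ᵢ | ȳᵢ | A·x̄ᵢ | A·ȳᵢ
rectangular body | 7350.00 | 35.00 | 52.50 | 257250.00 | 385875.00
semicircular end | 4329.51 | -22.28 | 52.50 | -96468.75 | 227299.14
Σ | 11679.51 |  |  | 160781.25 | 613174.14
X̄ = 160781.25 / 11679.51 = 13.77 mm
Ȳ = 613174.14 / 11679.51 = 52.50 mm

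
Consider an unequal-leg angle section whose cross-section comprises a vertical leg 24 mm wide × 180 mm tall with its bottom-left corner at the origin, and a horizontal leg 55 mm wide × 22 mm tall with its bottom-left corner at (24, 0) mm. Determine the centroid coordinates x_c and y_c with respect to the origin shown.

vertical leg: A = 24 × 180 = 4320.00, centroid at (12.00, 90.00).
horizontal leg: A = 55 × 22 = 1210.00, centroid at (51.50, 11.00).
ΣA = 5530.00 mm²
ΣAx_c = (4320.00)(12.00) + (1210.00)(51.50) = 114155.00 mm³
ΣAy_c = (4320.00)(90.00) + (1210.00)(11.00) = 402110.00 mm³
x_c = 114155.00 / 5530.00 = 20.64 mm
y_c = 402110.00 / 5530.00 = 72.71 mm

x_c = 20.64 mm, y_c = 72.71 mm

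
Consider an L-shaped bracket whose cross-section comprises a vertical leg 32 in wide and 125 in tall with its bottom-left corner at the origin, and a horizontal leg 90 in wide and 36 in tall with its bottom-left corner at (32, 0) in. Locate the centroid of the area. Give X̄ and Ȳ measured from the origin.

X̄ = 43.30 in, Ȳ = 42.59 in

vertical leg: A = 32 × 125 = 4000.00, centroid at (16.00, 62.50).
horizontal leg: A = 90 × 36 = 3240.00, centroid at (77.00, 18.00).
ΣA = 7240.00 in²
ΣAX̄ = (4000.00)(16.00) + (3240.00)(77.00) = 313480.00 in³
ΣAȲ = (4000.00)(62.50) + (3240.00)(18.00) = 308320.00 in³
X̄ = 313480.00 / 7240.00 = 43.30 in
Ȳ = 308320.00 / 7240.00 = 42.59 in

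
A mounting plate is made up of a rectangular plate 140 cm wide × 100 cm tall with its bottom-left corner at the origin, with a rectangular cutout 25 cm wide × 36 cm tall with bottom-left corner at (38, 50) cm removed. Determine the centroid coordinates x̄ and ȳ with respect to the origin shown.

x̄ = 71.34 cm, ȳ = 48.76 cm

Part | A | x̄ᵢ | ȳᵢ | A·x̄ᵢ | A·ȳᵢ
plate | 14000.00 | 70.00 | 50.00 | 980000.00 | 700000.00
hole | -900.00 | 50.50 | 68.00 | -45450.00 | -61200.00
Σ | 13100.00 |  |  | 934550.00 | 638800.00
x̄ = 934550.00 / 13100.00 = 71.34 cm
ȳ = 638800.00 / 13100.00 = 48.76 cm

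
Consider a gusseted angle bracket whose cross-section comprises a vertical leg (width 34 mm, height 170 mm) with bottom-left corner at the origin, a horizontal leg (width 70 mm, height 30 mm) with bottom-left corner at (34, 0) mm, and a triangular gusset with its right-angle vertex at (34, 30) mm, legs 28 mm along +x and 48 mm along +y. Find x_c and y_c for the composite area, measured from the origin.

x_c = 31.84 mm, y_c = 64.75 mm

vertical leg: A = 34 × 170 = 5780.00, centroid at (17.00, 85.00).
horizontal leg: A = 70 × 30 = 2100.00, centroid at (69.00, 15.00).
gusset: A = ½·28·48 = 672.00, centroid at (43.33, 46.00).
ΣA = 8552.00 mm², ΣAx_c = 272280.00 mm³, ΣAy_c = 553712.00 mm³.
x_c = 272280.00/8552.00 = 31.84 mm; y_c = 553712.00/8552.00 = 64.75 mm.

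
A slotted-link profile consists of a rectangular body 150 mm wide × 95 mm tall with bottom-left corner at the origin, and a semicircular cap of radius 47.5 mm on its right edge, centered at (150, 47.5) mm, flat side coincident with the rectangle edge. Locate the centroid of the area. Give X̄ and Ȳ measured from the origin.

rectangular body: A = 150 × 95 = 14250.00, centroid at (75.00, 47.50).
semicircular end: A = ½π·47.5² = 3544.11, centroid at (170.16, 47.50).
ΣA = 17794.11 mm²
ΣAX̄ = (14250.00)(75.00) + (3544.11)(170.16) = 1671814.30 mm³
ΣAȲ = (14250.00)(47.50) + (3544.11)(47.50) = 845220.19 mm³
X̄ = 1671814.30 / 17794.11 = 93.95 mm
Ȳ = 845220.19 / 17794.11 = 47.50 mm

X̄ = 93.95 mm, Ȳ = 47.50 mm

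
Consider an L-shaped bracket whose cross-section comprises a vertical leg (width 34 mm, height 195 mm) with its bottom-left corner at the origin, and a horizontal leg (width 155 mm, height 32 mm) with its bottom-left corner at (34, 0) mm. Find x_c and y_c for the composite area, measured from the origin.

vertical leg: A = 34 × 195 = 6630.00, centroid at (17.00, 97.50).
horizontal leg: A = 155 × 32 = 4960.00, centroid at (111.50, 16.00).
ΣA = 11590.00 mm², ΣAx_c = 665750.00 mm³, ΣAy_c = 725785.00 mm³.
x_c = 665750.00/11590.00 = 57.44 mm; y_c = 725785.00/11590.00 = 62.62 mm.

x_c = 57.44 mm, y_c = 62.62 mm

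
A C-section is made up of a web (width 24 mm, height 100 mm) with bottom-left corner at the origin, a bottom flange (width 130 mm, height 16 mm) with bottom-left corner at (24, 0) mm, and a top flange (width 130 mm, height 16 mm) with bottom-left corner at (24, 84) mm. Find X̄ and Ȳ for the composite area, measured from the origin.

Part | A | x̄ᵢ | ȳᵢ | A·x̄ᵢ | A·ȳᵢ
web | 2400.00 | 12.00 | 50.00 | 28800.00 | 120000.00
bottom flange | 2080.00 | 89.00 | 8.00 | 185120.00 | 16640.00
top flange | 2080.00 | 89.00 | 92.00 | 185120.00 | 191360.00
Σ | 6560.00 |  |  | 399040.00 | 328000.00
X̄ = 399040.00 / 6560.00 = 60.83 mm
Ȳ = 328000.00 / 6560.00 = 50.00 mm

X̄ = 60.83 mm, Ȳ = 50.00 mm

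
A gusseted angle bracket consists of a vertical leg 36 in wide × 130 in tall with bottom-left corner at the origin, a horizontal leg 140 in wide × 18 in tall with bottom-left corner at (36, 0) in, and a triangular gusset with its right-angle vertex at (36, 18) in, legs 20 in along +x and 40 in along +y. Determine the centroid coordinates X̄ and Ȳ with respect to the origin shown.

X̄ = 48.48 in, Ȳ = 44.66 in

Part | A | x̄ᵢ | ȳᵢ | A·x̄ᵢ | A·ȳᵢ
vertical leg | 4680.00 | 18.00 | 65.00 | 84240.00 | 304200.00
horizontal leg | 2520.00 | 106.00 | 9.00 | 267120.00 | 22680.00
gusset | 400.00 | 42.67 | 31.33 | 17066.67 | 12533.33
Σ | 7600.00 |  |  | 368426.67 | 339413.33
X̄ = 368426.67 / 7600.00 = 48.48 in
Ȳ = 339413.33 / 7600.00 = 44.66 in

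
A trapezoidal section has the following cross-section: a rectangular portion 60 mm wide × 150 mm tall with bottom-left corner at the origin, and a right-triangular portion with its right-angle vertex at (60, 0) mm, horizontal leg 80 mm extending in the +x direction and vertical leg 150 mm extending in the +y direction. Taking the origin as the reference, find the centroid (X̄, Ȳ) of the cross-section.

X̄ = 52.67 mm, Ȳ = 65.00 mm

rectangular portion: A = 60 × 150 = 9000.00, centroid at (30.00, 75.00).
triangular portion: A = ½·80·150 = 6000.00, centroid at (86.67, 50.00).
ΣA = 15000.00 mm²
ΣAX̄ = (9000.00)(30.00) + (6000.00)(86.67) = 790000.00 mm³
ΣAȲ = (9000.00)(75.00) + (6000.00)(50.00) = 975000.00 mm³
X̄ = 790000.00 / 15000.00 = 52.67 mm
Ȳ = 975000.00 / 15000.00 = 65.00 mm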